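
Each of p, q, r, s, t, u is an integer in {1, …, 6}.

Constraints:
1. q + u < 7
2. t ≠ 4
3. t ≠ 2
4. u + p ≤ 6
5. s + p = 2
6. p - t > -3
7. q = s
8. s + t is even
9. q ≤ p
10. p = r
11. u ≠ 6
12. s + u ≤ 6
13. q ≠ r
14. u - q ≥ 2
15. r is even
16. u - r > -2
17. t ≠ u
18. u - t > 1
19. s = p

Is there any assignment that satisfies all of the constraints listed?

From constraints 7, 10, and 19, q = s = p = r, so q = r. But constraint 13 says q ≠ r. Contradiction.

Unsatisfiable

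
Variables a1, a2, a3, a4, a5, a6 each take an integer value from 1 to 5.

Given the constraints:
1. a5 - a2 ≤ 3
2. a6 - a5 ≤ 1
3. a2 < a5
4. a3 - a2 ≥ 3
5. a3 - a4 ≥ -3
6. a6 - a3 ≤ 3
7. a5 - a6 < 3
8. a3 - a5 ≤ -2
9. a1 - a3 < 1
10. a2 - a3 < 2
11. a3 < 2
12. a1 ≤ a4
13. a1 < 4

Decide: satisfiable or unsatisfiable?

Constraints 1, 4, and 8 give a3 − a2 ≥ 3, a2 − a5 ≥ -3, a5 − a3 ≥ 2.
Adding all 3 inequalities: the left sides telescope to 0, and the right sides sum to 3 + (-3) + 2 = 2. So 0 ≥ 2, which is false.

Unsatisfiable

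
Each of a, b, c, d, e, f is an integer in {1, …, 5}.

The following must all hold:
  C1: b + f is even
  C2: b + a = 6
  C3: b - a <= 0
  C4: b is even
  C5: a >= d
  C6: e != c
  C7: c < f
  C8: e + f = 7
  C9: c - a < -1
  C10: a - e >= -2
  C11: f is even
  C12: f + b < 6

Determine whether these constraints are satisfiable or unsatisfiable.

Satisfiable

The assignment a = 4, b = 2, c = 1, d = 3, e = 5, f = 2 works:
  constraint 2 holds since b + a = 6.
  constraint 3 holds since b - a = -2.
The rest check out directly.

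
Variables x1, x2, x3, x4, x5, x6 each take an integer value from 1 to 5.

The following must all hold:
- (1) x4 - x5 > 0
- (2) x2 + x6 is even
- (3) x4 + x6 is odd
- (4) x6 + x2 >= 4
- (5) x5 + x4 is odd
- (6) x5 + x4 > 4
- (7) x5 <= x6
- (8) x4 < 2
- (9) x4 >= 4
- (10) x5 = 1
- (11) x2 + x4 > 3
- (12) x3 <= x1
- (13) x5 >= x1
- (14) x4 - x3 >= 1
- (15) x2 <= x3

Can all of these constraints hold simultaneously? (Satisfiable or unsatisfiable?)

From constraint 9: x4 ≥ 4. From constraint 8: x4 ≤ 1. But 1 < 4, so no value of x4 works.

Unsatisfiable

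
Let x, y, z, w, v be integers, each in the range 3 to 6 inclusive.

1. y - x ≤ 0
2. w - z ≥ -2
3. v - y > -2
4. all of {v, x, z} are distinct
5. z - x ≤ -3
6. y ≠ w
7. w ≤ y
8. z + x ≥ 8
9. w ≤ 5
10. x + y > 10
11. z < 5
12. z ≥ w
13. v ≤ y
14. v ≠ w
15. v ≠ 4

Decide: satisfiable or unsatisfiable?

Satisfiable

One satisfying assignment is x = 6, y = 5, z = 3, w = 3, v = 5.
For the less obvious constraints — constraint 1: y - x = -1; constraint 2: w - z = 0; constraint 3: v - y = 0 — and the others hold by inspection.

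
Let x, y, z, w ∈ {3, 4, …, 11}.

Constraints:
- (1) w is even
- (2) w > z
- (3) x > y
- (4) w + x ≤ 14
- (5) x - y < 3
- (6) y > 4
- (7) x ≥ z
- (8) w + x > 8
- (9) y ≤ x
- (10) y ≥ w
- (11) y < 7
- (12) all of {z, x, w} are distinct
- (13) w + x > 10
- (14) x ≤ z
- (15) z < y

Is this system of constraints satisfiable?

Unsatisfiable

Constraints 2, 3, 10, and 14 give z < w, w ≤ y, y < x, x ≤ z. Chaining: z < w ≤ y < x ≤ z, which forces z < z — impossible.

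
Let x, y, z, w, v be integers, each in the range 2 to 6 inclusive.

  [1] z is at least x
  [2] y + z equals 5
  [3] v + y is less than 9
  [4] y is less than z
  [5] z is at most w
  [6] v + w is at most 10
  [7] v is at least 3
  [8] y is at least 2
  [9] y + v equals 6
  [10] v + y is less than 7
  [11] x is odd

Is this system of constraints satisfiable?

Take x = 3, y = 2, z = 3, w = 4, v = 4. Then constraint 2: y + z = 5; constraint 3: v + y = 6; constraint 6: v + w = 8, and every other listed constraint is also met.

Satisfiable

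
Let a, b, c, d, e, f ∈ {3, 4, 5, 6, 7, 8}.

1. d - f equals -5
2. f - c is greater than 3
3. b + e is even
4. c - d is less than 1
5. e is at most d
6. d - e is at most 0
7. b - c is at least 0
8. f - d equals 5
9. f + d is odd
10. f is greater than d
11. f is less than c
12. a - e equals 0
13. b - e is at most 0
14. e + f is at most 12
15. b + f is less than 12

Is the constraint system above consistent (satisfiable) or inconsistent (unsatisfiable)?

Unsatisfiable

Constraints 5, 7, 10, 11, and 13 give c ≤ b, b ≤ e, e ≤ d, d < f, f < c. Chaining: c ≤ b ≤ e ≤ d < f < c, which forces c < c — impossible.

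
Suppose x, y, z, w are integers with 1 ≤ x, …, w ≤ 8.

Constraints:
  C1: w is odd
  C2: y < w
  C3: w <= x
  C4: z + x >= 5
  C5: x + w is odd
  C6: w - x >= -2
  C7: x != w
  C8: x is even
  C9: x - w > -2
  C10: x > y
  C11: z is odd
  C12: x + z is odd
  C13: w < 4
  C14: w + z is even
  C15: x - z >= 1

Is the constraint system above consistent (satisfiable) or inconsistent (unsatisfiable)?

The assignment x = 4, y = 2, z = 1, w = 3 works:
  constraint 4 holds since z + x = 5.
  constraint 6 holds since w - x = -1.
  constraint 9 holds since x - w = 1.
The rest check out directly.

Satisfiable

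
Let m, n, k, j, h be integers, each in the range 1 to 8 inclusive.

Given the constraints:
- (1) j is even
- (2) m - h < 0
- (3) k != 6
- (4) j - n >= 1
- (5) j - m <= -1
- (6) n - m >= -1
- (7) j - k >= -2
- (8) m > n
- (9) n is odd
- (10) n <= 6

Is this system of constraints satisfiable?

Unsatisfiable

Constraints 4, 5, and 6 give m − j ≥ 1, j − n ≥ 1, n − m ≥ -1.
Adding all 3 inequalities: the left sides telescope to 0, and the right sides sum to 1 + 1 + (-1) = 1. So 0 ≥ 1, which is false.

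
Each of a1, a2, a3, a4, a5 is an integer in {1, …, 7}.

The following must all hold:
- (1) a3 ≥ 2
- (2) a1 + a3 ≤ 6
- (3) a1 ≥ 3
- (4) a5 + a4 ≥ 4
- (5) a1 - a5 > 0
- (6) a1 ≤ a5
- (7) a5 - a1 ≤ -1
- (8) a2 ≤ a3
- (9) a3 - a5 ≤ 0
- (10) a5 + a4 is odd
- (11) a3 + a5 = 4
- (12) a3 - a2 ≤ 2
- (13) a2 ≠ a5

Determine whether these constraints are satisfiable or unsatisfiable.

Unsatisfiable

From constraint 1: a3 ≥ 2. From constraints 3 and 6: a5 ≥ a1 ≥ 3. Hence a3 + a5 ≥ 5. But constraint 11 requires a3 + a5 = 4, and 4 < 5. Contradiction.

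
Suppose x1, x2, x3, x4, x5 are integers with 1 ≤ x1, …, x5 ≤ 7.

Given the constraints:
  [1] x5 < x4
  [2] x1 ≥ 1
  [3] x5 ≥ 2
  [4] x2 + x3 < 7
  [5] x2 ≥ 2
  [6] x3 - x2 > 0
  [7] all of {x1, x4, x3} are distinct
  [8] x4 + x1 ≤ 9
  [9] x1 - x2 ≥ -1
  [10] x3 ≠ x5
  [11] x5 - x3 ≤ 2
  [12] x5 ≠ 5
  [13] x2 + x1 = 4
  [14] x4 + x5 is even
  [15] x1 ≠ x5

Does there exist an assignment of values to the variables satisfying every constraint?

Satisfiable

One satisfying assignment is x1 = 2, x2 = 2, x3 = 4, x4 = 5, x5 = 3.
For the less obvious constraints — constraint 4: x2 + x3 = 6; constraint 6: x3 - x2 = 2 — and the others hold by inspection.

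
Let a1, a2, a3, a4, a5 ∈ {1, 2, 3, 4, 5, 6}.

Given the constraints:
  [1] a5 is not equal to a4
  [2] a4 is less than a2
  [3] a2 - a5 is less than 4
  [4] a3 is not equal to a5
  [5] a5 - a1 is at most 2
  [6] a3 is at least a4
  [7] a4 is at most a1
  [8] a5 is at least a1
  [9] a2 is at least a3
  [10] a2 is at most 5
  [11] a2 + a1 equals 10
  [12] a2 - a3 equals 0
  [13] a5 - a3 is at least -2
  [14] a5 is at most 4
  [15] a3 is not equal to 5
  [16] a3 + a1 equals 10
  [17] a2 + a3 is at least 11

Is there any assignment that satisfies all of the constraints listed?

From constraints 9 and 10: a3 ≤ a2 ≤ 5. From constraints 8 and 14: a1 ≤ a5 ≤ 4. Hence a3 + a1 ≤ 9. But constraint 16 requires a3 + a1 = 10, and 10 > 9. Contradiction.

Unsatisfiable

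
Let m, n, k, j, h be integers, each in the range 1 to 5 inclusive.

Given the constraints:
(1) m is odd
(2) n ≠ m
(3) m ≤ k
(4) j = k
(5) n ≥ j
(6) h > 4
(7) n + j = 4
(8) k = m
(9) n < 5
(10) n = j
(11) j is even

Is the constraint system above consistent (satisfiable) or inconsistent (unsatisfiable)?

Unsatisfiable

From constraints 4, 8, and 10, n = j = k = m, so n = m. But constraint 2 says n ≠ m. Contradiction.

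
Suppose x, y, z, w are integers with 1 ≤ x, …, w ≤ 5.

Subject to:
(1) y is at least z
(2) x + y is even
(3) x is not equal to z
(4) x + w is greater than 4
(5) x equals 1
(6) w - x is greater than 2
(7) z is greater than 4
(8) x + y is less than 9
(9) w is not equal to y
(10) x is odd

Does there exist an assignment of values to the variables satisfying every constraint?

Satisfiable

The assignment x = 1, y = 5, z = 5, w = 4 works:
  constraint 4 holds since x + w = 5.
  constraint 6 holds since w - x = 3.
The rest check out directly.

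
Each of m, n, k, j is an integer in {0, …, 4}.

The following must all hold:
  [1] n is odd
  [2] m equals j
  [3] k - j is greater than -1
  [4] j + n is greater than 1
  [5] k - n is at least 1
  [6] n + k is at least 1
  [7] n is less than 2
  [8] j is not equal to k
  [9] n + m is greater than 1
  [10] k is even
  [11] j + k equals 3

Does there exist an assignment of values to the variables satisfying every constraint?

Satisfiable

Take m = 1, n = 1, k = 2, j = 1. Then constraint 3: k - j = 1; constraint 4: j + n = 2; constraint 5: k - n = 1, and every other listed constraint is also met.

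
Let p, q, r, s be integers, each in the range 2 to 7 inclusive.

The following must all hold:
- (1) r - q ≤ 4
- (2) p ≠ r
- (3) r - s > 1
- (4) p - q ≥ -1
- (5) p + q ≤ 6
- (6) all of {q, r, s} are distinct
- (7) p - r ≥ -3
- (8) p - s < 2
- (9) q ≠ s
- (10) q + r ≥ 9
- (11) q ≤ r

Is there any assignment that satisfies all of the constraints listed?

Satisfiable

One satisfying assignment is p = 3, q = 3, r = 6, s = 2.
For the less obvious constraints — constraint 1: r - q = 3; constraint 3: r - s = 4; constraint 4: p - q = 0 — and the others hold by inspection.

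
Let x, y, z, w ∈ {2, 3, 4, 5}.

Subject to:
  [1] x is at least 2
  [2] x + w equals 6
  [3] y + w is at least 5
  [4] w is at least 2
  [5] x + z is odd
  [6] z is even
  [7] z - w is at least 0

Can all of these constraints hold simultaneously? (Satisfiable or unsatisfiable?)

Satisfiable

Try x = 3, y = 3, z = 4, w = 3.
Check constraint 2: x + w = 6; constraint 3: y + w = 6. The remaining constraints are straightforward to verify.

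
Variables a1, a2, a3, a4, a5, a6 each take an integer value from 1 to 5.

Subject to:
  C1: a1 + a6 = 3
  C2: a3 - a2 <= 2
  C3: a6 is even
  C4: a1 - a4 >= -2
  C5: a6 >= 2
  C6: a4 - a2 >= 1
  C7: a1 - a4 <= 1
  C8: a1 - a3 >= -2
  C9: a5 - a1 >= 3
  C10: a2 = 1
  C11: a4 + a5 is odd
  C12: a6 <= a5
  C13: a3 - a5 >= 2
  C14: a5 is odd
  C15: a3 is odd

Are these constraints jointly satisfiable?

Unsatisfiable

Constraints 2, 4, 6, 9, and 13 give a1 − a4 ≥ -2, a4 − a2 ≥ 1, a2 − a3 ≥ -2, a3 − a5 ≥ 2, a5 − a1 ≥ 3.
Adding all 5 inequalities: the left sides telescope to 0, and the right sides sum to (-2) + 1 + (-2) + 2 + 3 = 2. So 0 ≥ 2, which is false.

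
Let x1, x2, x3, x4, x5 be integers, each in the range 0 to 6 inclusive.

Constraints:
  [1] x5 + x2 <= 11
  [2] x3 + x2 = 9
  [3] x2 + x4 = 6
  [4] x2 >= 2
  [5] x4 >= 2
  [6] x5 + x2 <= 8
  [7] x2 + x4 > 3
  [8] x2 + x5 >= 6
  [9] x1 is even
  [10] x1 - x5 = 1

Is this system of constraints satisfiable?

The assignment x1 = 6, x2 = 3, x3 = 6, x4 = 3, x5 = 5 works:
  constraint 1 holds since x5 + x2 = 8.
  constraint 2 holds since x3 + x2 = 9.
The rest check out directly.

Satisfiable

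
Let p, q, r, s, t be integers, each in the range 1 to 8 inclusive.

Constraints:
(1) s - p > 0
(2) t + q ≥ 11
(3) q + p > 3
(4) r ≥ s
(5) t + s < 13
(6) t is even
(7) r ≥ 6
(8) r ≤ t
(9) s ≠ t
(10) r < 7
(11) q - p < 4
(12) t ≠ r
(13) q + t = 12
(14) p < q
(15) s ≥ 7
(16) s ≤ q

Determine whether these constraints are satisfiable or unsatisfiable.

Unsatisfiable

From constraints 15 and 16: q ≥ s ≥ 7. From constraints 7 and 8: t ≥ r ≥ 6. Hence q + t ≥ 13. But constraint 13 requires q + t = 12, and 12 < 13. Contradiction.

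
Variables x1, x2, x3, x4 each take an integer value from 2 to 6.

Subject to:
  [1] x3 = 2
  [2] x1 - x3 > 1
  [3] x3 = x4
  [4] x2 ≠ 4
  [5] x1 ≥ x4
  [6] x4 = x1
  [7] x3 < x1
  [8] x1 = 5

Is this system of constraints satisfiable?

Unsatisfiable

Constraint 1 fixes x3 = 2 and constraint 8 fixes x1 = 5. Constraints 3 and 6 give x3 = x4 = x1, so x3 = x1. But 2 ≠ 5 — contradiction.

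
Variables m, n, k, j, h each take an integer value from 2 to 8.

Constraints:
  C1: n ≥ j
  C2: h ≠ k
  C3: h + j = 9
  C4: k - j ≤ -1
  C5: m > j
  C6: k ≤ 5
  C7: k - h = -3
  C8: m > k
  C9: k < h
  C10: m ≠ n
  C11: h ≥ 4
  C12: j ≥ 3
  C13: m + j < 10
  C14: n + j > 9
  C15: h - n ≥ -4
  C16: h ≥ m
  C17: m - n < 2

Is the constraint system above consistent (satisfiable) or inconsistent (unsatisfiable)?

Satisfiable

The assignment m = 5, n = 6, k = 2, j = 4, h = 5 works:
  constraint 3 holds since h + j = 9.
  constraint 4 holds since k - j = -2.
  constraint 7 holds since k - h = -3.
The rest check out directly.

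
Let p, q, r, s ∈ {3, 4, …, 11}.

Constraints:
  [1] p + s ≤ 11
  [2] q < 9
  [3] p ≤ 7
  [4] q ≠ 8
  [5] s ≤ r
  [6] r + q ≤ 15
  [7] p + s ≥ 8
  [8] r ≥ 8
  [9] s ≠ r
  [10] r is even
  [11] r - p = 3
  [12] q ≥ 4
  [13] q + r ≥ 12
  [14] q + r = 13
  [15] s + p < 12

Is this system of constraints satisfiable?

Take p = 5, q = 5, r = 8, s = 5. Then constraint 1: p + s = 10; constraint 6: r + q = 13; constraint 7: p + s = 10, and every other listed constraint is also met.

Satisfiable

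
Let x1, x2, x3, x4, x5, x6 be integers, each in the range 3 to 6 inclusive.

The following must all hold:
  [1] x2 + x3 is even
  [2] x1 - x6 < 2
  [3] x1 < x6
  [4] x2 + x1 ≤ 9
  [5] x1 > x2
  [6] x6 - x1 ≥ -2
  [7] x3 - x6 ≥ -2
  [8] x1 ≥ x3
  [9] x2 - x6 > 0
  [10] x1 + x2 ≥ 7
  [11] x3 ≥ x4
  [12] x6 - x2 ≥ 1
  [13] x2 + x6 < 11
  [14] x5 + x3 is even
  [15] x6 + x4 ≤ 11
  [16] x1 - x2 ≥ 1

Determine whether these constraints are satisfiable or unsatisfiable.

Unsatisfiable

Constraints 3, 5, and 9 give x2 < x1, x1 < x6, x6 < x2. Chaining: x2 < x1 < x6 < x2, which forces x2 < x2 — impossible.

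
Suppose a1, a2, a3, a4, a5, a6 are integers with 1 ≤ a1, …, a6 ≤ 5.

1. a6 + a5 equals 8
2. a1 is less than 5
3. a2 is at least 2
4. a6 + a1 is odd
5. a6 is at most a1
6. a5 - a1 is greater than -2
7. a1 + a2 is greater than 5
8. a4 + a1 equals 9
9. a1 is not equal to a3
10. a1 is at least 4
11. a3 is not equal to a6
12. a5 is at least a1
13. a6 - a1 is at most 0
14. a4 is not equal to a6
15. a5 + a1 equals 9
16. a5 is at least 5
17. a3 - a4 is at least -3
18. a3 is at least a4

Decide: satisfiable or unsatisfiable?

One satisfying assignment is a1 = 4, a2 = 4, a3 = 5, a4 = 5, a5 = 5, a6 = 3.
For the less obvious constraints — constraint 1: a6 + a5 = 8; constraint 6: a5 - a1 = 1; constraint 7: a1 + a2 = 8 — and the others hold by inspection.

Satisfiable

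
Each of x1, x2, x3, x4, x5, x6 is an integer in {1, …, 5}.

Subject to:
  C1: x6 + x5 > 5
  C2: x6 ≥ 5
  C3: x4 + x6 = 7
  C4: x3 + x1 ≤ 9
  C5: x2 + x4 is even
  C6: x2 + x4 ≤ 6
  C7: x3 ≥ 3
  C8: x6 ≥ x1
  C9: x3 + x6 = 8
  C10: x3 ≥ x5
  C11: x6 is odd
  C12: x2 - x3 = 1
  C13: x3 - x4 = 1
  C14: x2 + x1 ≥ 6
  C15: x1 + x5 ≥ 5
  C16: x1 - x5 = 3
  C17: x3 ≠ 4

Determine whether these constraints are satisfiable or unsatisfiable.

Satisfiable

Take x1 = 5, x2 = 4, x3 = 3, x4 = 2, x5 = 2, x6 = 5. Then constraint 1: x6 + x5 = 7; constraint 3: x4 + x6 = 7, and every other listed constraint is also met.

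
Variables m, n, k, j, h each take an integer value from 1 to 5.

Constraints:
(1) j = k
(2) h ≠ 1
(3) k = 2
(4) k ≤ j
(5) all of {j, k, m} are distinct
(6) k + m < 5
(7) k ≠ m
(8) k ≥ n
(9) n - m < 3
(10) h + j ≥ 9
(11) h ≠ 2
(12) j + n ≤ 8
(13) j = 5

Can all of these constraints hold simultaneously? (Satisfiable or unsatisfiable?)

Unsatisfiable

Constraint 13 fixes j = 5 and constraint 3 fixes k = 2, but constraint 1 requires j = k. Since 5 ≠ 2, contradiction.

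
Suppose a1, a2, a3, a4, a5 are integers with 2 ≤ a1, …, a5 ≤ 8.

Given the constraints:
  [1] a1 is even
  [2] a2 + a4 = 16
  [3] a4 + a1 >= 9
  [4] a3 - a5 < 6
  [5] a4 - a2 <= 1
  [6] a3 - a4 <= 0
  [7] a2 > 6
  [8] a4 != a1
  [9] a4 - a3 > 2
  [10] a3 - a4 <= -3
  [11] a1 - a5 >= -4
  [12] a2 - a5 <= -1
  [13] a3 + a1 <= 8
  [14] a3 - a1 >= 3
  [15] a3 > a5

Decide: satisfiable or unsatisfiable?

Constraints 5, 10, 11, 12, and 14 give a3 − a1 ≥ 3, a1 − a5 ≥ -4, a5 − a2 ≥ 1, a2 − a4 ≥ -1, a4 − a3 ≥ 3.
Adding all 5 inequalities: the left sides telescope to 0, and the right sides sum to 3 + (-4) + 1 + (-1) + 3 = 2. So 0 ≥ 2, which is false.

Unsatisfiable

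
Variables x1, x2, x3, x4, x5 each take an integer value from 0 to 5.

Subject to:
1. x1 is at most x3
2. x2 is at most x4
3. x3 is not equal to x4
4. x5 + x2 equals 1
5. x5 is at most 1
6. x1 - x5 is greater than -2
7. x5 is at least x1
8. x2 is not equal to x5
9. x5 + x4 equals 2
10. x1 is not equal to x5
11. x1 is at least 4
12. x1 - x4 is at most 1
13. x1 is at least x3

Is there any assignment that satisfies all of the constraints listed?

Unsatisfiable

From constraint 11: x1 ≥ 4. From constraints 5 and 7: x1 ≤ x5 and x5 ≤ 1, so x1 ≤ 1. But 1 < 4, so no value of x1 works.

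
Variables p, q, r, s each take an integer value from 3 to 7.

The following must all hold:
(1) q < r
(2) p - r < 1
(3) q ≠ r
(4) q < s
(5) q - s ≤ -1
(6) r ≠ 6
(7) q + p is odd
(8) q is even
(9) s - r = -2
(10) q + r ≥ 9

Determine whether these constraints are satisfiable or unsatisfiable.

Satisfiable

Try p = 7, q = 4, r = 7, s = 5.
Check constraint 2: p - r = 0; constraint 5: q - s = -1. The remaining constraints are straightforward to verify.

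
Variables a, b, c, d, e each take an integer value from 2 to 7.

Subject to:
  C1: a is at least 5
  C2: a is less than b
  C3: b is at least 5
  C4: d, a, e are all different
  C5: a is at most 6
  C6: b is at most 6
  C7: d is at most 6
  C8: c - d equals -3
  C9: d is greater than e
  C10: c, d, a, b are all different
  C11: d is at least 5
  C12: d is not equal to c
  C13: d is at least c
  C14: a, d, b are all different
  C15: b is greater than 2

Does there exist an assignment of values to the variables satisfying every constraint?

Constraints 1, 3, 5, 6, 7, and 11 confine each of a, d, b to the 2 values {5, 6}.
Constraint 14 requires all 3 of them to be distinct, but only 2 values are available — impossible by the pigeonhole principle.

Unsatisfiable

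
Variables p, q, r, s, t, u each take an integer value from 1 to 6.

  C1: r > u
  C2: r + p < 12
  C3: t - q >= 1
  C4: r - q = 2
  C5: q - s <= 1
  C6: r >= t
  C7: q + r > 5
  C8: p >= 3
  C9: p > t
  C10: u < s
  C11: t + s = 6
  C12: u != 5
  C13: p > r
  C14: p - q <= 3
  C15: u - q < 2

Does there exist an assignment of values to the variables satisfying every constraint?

Setting (p, q, r, s, t, u) = (5, 2, 4, 2, 4, 1) satisfies everything: constraint 2: r + p = 9; constraint 3: t - q = 2, and the others follow.

Satisfiable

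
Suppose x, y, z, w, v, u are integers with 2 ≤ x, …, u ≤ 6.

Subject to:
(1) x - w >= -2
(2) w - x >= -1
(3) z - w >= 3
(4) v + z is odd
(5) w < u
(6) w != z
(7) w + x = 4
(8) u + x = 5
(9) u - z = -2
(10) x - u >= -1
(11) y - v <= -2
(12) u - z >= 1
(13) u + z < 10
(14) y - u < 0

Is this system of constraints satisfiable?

Constraints 2, 3, 10, and 12 give w − x ≥ -1, x − u ≥ -1, u − z ≥ 1, z − w ≥ 3.
Adding all 4 inequalities: the left sides telescope to 0, and the right sides sum to (-1) + (-1) + 1 + 3 = 2. So 0 ≥ 2, which is false.

Unsatisfiable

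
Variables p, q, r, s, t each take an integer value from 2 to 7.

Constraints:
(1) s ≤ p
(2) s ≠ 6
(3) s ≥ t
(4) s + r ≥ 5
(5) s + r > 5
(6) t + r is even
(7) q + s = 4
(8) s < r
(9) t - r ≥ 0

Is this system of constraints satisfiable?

Constraints 3, 8, and 9 give s < r, r ≤ t, t ≤ s. Chaining: s < r ≤ t ≤ s, which forces s < s — impossible.

Unsatisfiable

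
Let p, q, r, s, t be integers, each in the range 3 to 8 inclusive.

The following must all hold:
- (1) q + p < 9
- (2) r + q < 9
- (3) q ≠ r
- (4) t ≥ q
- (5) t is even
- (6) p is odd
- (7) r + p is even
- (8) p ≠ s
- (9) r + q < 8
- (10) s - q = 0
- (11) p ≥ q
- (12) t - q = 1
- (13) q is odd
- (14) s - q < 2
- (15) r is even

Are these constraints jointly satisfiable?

Unsatisfiable

Constraint 15 makes r even and constraint 6 makes p odd, so r + p must be odd. Constraint 7 says r + p is even — contradiction.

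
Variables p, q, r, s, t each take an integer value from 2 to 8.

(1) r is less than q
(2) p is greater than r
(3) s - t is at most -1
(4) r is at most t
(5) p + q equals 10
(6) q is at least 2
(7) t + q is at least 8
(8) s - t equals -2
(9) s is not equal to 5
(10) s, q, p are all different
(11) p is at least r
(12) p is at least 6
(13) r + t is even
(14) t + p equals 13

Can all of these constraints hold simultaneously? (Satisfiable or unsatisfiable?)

Satisfiable

Setting (p, q, r, s, t) = (7, 3, 2, 4, 6) satisfies everything: constraint 3: s - t = -2; constraint 5: p + q = 10, and the others follow.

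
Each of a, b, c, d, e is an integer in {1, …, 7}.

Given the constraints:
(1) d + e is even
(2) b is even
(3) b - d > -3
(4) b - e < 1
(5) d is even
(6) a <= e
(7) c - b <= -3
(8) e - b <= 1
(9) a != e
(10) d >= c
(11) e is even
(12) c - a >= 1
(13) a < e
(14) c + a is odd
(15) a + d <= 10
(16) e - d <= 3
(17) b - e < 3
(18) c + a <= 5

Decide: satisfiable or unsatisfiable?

Setting (a, b, c, d, e) = (1, 6, 2, 6, 6) satisfies everything: constraint 3: b - d = 0; constraint 4: b - e = 0; constraint 7: c - b = -4, and the others follow.

Satisfiable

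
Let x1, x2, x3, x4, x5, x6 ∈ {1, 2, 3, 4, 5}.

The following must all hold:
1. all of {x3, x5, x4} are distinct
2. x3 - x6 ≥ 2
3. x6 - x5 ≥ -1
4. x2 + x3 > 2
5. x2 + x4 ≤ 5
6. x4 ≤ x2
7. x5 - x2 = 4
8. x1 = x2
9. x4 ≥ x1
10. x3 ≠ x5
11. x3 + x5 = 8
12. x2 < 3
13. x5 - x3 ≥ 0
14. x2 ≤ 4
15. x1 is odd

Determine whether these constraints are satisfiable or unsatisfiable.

Constraints 2, 3, and 13 give x6 − x5 ≥ -1, x5 − x3 ≥ 0, x3 − x6 ≥ 2.
Adding all 3 inequalities: the left sides telescope to 0, and the right sides sum to (-1) + 0 + 2 = 1. So 0 ≥ 1, which is false.

Unsatisfiable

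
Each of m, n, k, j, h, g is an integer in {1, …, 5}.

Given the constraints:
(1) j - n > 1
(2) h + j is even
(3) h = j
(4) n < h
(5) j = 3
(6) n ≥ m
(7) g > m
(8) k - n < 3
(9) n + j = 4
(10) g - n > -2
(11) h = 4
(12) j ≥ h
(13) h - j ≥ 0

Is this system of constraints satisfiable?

Unsatisfiable

Constraint 11 fixes h = 4 and constraint 5 fixes j = 3, but constraint 3 requires h = j. Since 4 ≠ 3, contradiction.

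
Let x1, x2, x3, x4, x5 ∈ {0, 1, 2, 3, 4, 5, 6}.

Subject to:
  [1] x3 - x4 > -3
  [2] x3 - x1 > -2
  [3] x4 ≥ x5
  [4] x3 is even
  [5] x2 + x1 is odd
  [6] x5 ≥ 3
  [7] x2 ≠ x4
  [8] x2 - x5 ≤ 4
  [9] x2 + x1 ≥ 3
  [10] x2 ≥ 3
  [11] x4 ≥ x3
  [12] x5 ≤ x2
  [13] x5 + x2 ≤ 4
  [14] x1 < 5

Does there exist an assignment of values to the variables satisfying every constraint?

Unsatisfiable

From constraint 6: x5 ≥ 3. From constraint 10: x2 ≥ 3. Hence x5 + x2 ≥ 6. But constraint 13 requires x5 + x2 ≤ 4, and 4 < 6. Contradiction.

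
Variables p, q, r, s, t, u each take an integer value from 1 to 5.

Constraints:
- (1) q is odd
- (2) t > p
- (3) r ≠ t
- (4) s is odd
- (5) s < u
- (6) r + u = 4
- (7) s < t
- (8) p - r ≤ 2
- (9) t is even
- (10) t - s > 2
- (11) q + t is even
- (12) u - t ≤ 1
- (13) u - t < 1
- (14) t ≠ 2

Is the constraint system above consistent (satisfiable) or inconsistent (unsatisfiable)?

Unsatisfiable

Constraint 1 makes q odd and constraint 9 makes t even, so q + t must be odd. Constraint 11 says q + t is even — contradiction.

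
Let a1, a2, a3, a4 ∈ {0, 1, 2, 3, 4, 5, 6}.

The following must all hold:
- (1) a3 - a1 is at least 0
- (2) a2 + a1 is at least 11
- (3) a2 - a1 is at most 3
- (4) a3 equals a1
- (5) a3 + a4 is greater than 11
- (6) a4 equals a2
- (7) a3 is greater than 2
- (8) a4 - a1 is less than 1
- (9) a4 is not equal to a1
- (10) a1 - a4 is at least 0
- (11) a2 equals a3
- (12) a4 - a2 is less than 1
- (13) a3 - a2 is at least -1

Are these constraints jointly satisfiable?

Unsatisfiable

From constraints 4, 6, and 11, a4 = a2 = a3 = a1, so a4 = a1. But constraint 9 says a4 ≠ a1. Contradiction.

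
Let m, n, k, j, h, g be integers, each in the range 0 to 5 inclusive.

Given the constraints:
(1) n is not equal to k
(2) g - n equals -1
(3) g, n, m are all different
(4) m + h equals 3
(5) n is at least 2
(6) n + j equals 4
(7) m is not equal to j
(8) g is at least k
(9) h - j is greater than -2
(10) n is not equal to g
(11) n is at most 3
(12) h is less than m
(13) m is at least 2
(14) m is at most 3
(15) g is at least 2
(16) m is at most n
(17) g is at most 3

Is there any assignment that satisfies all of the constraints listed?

Constraints 5, 11, 13, 14, 15, and 17 confine each of g, n, m to the 2 values {2, 3}.
Constraint 3 requires all 3 of them to be distinct, but only 2 values are available — impossible by the pigeonhole principle.

Unsatisfiable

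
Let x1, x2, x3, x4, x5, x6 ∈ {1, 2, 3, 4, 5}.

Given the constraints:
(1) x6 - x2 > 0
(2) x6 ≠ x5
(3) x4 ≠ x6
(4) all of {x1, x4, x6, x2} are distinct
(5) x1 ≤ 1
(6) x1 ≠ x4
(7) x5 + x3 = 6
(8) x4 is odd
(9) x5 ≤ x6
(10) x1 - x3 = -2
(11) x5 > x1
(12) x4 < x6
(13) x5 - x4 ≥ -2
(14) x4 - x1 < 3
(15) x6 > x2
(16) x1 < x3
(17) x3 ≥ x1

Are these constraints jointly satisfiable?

Satisfiable

One satisfying assignment is x1 = 1, x2 = 2, x3 = 3, x4 = 3, x5 = 3, x6 = 5.
For the less obvious constraints — constraint 1: x6 - x2 = 3; constraint 7: x5 + x3 = 6 — and the others hold by inspection.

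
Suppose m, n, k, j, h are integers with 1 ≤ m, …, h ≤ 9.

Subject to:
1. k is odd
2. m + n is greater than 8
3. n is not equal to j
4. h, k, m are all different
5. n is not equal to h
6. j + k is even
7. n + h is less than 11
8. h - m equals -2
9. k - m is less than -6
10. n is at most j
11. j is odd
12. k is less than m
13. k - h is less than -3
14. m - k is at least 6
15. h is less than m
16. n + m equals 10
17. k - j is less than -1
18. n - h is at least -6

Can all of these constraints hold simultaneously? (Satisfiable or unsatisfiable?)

Satisfiable

Setting (m, n, k, j, h) = (9, 1, 1, 3, 7) satisfies everything: constraint 2: m + n = 10; constraint 7: n + h = 8; constraint 8: h - m = -2, and the others follow.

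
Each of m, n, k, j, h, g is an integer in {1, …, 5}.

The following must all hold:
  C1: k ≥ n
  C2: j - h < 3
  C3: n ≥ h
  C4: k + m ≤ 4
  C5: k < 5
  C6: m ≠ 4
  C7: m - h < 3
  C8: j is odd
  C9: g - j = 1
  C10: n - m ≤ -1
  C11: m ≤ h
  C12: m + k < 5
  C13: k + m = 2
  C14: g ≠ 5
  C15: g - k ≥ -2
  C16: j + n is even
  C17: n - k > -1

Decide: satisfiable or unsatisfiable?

Unsatisfiable

Constraints 3, 10, and 11 give m ≤ h, h ≤ n, n < m. Chaining: m ≤ h ≤ n < m, which forces m < m — impossible.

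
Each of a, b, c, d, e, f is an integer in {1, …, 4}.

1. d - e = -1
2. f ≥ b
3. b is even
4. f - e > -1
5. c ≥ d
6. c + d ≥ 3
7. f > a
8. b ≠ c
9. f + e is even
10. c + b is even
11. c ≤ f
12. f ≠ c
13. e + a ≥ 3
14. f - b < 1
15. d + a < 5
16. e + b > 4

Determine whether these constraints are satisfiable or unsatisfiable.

Satisfiable

One satisfying assignment is a = 3, b = 4, c = 2, d = 1, e = 2, f = 4.
For the less obvious constraints — constraint 1: d - e = -1; constraint 4: f - e = 2 — and the others hold by inspection.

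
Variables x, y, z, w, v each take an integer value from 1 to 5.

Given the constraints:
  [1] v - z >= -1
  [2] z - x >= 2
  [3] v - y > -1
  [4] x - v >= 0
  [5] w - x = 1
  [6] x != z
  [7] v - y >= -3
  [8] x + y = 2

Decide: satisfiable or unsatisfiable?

Unsatisfiable

Constraints 1, 2, and 4 give v − z ≥ -1, z − x ≥ 2, x − v ≥ 0.
Adding all 3 inequalities: the left sides telescope to 0, and the right sides sum to (-1) + 2 + 0 = 1. So 0 ≥ 1, which is false.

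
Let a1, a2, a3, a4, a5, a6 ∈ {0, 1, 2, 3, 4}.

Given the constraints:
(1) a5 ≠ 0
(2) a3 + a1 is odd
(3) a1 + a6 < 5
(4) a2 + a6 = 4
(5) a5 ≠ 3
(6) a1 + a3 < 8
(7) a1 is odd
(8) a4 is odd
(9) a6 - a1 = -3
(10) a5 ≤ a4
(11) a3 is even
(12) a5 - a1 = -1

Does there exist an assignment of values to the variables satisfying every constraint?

Satisfiable

Try a1 = 3, a2 = 4, a3 = 4, a4 = 3, a5 = 2, a6 = 0.
Check constraint 3: a1 + a6 = 3; constraint 4: a2 + a6 = 4; constraint 6: a1 + a3 = 7. The remaining constraints are straightforward to verify.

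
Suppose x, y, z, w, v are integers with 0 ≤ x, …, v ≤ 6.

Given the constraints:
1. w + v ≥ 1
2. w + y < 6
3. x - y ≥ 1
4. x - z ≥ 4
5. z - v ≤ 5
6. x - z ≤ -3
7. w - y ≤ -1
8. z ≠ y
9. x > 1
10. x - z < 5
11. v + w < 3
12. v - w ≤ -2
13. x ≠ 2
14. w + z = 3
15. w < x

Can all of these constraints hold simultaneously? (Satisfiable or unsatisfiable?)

Unsatisfiable

Constraints 3, 5, 6, 7, and 12 give y − w ≥ 1, w − v ≥ 2, v − z ≥ -5, z − x ≥ 3, x − y ≥ 1.
Adding all 5 inequalities: the left sides telescope to 0, and the right sides sum to 1 + 2 + (-5) + 3 + 1 = 2. So 0 ≥ 2, which is false.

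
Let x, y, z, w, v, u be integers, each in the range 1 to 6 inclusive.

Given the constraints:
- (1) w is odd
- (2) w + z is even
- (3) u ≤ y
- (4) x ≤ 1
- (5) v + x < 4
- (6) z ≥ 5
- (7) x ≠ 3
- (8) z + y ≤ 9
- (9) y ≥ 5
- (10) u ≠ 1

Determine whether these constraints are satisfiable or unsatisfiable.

From constraint 6: z ≥ 5. From constraint 9: y ≥ 5. Hence z + y ≥ 10. But constraint 8 requires z + y ≤ 9, and 9 < 10. Contradiction.

Unsatisfiable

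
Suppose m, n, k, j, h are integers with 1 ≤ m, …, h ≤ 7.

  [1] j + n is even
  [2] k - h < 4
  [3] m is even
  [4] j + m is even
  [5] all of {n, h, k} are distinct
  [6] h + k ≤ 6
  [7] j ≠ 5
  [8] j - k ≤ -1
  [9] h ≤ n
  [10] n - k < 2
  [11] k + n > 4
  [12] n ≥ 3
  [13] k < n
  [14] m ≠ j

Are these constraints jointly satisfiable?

Satisfiable

One satisfying assignment is m = 4, n = 4, k = 3, j = 2, h = 2.
For the less obvious constraints — constraint 2: k - h = 1; constraint 6: h + k = 5; constraint 8: j - k = -1 — and the others hold by inspection.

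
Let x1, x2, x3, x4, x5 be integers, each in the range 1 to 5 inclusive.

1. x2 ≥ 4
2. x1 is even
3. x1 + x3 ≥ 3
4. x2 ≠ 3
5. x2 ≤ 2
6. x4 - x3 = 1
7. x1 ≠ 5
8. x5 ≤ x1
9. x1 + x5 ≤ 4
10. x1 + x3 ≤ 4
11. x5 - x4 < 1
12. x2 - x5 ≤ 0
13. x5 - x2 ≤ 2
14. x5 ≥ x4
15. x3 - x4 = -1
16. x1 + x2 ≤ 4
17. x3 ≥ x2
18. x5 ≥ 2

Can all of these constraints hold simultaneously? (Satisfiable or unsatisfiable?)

Unsatisfiable

From constraints 8 and 18: x1 ≥ x5 ≥ 2. From constraints 1 and 17: x3 ≥ x2 ≥ 4. Hence x1 + x3 ≥ 6. But constraint 10 requires x1 + x3 ≤ 4, and 4 < 6. Contradiction.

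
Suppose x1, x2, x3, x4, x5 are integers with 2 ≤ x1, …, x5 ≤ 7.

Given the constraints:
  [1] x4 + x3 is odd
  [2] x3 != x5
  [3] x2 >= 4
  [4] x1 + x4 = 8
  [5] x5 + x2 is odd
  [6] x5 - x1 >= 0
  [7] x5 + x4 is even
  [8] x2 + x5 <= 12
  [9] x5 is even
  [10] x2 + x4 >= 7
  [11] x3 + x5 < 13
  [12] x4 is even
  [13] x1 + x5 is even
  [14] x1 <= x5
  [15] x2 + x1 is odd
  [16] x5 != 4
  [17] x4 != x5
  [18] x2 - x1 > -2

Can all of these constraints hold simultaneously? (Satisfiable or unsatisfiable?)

Try x1 = 6, x2 = 5, x3 = 5, x4 = 2, x5 = 6.
Check constraint 4: x1 + x4 = 8; constraint 6: x5 - x1 = 0; constraint 8: x2 + x5 = 11. The remaining constraints are straightforward to verify.

Satisfiable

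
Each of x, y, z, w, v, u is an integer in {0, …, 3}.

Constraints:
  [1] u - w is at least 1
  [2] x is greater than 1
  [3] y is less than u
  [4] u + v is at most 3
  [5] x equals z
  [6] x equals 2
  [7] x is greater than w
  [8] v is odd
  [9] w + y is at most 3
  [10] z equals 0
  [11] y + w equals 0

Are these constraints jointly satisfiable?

Unsatisfiable

Constraint 6 fixes x = 2 and constraint 10 fixes z = 0, but constraint 5 requires x = z. Since 2 ≠ 0, contradiction.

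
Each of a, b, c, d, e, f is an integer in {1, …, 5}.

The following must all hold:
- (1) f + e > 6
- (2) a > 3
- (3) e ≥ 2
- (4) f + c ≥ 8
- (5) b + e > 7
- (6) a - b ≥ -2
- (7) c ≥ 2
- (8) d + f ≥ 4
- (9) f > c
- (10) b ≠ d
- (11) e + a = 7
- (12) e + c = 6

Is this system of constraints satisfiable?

Setting (a, b, c, d, e, f) = (4, 5, 3, 2, 3, 5) satisfies everything: constraint 1: f + e = 8; constraint 4: f + c = 8; constraint 5: b + e = 8, and the others follow.

Satisfiable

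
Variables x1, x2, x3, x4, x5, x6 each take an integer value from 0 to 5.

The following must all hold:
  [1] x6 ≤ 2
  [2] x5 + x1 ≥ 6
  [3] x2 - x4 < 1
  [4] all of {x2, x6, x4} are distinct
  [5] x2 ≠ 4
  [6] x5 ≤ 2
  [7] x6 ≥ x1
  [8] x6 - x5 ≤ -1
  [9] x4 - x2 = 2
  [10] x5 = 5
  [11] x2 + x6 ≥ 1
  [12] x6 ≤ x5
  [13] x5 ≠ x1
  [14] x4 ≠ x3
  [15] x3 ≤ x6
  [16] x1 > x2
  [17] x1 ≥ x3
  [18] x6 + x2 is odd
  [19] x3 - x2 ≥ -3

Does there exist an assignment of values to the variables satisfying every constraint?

Unsatisfiable

From constraint 6: x5 ≤ 2. From constraints 1 and 7: x1 ≤ x6 ≤ 2. Hence x5 + x1 ≤ 4. But constraint 2 requires x5 + x1 ≥ 6, and 6 > 4. Contradiction.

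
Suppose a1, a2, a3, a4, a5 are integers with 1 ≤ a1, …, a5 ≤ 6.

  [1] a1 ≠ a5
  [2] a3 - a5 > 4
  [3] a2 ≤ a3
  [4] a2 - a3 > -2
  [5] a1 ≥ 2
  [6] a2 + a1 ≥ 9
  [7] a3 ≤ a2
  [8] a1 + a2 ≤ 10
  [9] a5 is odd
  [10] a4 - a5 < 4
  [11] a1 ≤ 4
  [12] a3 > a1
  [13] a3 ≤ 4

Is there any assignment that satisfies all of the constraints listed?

Unsatisfiable

From constraints 3 and 13: a2 ≤ a3 ≤ 4. From constraint 11: a1 ≤ 4. Hence a2 + a1 ≤ 8. But constraint 6 requires a2 + a1 ≥ 9, and 9 > 8. Contradiction.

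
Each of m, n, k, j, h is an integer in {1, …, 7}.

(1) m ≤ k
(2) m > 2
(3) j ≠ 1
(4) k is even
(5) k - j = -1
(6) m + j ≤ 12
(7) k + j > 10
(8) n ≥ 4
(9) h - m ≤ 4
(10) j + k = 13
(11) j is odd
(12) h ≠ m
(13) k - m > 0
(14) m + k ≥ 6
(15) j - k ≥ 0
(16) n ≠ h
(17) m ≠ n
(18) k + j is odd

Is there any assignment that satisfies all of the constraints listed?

Take m = 3, n = 4, k = 6, j = 7, h = 6. Then constraint 5: k - j = -1; constraint 6: m + j = 10; constraint 7: k + j = 13, and every other listed constraint is also met.

Satisfiable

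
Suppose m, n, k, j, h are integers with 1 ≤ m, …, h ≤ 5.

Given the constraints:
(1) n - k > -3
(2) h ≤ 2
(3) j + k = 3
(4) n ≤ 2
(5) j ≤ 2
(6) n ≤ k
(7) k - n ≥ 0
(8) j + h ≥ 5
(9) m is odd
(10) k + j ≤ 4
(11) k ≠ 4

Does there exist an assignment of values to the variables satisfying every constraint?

From constraint 5: j ≤ 2. From constraint 2: h ≤ 2. Hence j + h ≤ 4. But constraint 8 requires j + h ≥ 5, and 5 > 4. Contradiction.

Unsatisfiable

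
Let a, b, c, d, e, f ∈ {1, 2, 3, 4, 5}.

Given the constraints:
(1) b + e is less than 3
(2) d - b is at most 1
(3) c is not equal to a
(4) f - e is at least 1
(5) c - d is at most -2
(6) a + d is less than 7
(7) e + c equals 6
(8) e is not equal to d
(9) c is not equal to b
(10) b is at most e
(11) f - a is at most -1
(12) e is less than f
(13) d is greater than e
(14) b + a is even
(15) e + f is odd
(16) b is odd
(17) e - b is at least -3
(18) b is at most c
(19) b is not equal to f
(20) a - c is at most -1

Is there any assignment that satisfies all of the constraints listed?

Unsatisfiable

Constraints 2, 4, 5, 11, 17, and 20 give a − f ≥ 1, f − e ≥ 1, e − b ≥ -3, b − d ≥ -1, d − c ≥ 2, c − a ≥ 1.
Adding all 6 inequalities: the left sides telescope to 0, and the right sides sum to 1 + 1 + (-3) + (-1) + 2 + 1 = 1. So 0 ≥ 1, which is false.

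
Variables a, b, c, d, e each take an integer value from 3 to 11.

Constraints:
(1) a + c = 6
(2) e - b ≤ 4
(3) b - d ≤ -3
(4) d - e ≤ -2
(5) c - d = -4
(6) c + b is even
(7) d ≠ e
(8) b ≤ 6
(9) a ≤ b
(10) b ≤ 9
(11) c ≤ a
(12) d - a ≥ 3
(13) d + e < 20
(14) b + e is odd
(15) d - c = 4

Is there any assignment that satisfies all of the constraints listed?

Unsatisfiable

Constraints 2, 3, and 4 give e − d ≥ 2, d − b ≥ 3, b − e ≥ -4.
Adding all 3 inequalities: the left sides telescope to 0, and the right sides sum to 2 + 3 + (-4) = 1. So 0 ≥ 1, which is false.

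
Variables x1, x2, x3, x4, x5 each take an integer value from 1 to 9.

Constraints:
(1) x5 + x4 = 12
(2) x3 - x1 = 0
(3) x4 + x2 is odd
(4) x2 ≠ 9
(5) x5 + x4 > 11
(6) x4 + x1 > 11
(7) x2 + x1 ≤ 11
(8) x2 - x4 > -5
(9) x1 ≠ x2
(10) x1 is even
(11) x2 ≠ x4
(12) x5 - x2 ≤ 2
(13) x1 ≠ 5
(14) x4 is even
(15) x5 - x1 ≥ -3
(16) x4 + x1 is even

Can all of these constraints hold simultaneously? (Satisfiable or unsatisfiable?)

Satisfiable

One satisfying assignment is x1 = 4, x2 = 5, x3 = 4, x4 = 8, x5 = 4.
For the less obvious constraints — constraint 1: x5 + x4 = 12; constraint 2: x3 - x1 = 0; constraint 5: x5 + x4 = 12 — and the others hold by inspection.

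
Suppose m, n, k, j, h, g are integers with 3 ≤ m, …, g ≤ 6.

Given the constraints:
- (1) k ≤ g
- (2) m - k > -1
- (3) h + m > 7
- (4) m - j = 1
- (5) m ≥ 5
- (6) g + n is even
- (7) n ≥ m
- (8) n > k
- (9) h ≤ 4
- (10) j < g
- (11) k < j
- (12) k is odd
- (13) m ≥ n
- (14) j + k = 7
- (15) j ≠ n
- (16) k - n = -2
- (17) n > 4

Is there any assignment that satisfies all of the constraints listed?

The assignment m = 5, n = 5, k = 3, j = 4, h = 3, g = 5 works:
  constraint 2 holds since m - k = 2.
  constraint 3 holds since h + m = 8.
  constraint 4 holds since m - j = 1.
The rest check out directly.

Satisfiable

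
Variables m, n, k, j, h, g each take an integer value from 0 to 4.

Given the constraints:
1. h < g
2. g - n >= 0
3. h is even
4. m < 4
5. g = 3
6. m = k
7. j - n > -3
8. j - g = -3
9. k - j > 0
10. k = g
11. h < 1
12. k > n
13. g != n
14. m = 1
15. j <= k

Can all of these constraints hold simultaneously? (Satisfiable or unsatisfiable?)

Unsatisfiable

Constraint 14 fixes m = 1 and constraint 5 fixes g = 3. Constraints 6 and 10 give m = k = g, so m = g. But 1 ≠ 3 — contradiction.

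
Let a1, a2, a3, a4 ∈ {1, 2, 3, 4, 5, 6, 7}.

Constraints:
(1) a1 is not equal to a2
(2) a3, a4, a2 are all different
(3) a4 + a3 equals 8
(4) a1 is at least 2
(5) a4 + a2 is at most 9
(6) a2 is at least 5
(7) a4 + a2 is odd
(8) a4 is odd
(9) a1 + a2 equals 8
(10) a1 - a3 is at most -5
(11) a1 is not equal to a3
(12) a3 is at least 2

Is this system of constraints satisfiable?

Satisfiable

Setting (a1, a2, a3, a4) = (2, 6, 7, 1) satisfies everything: constraint 3: a4 + a3 = 8; constraint 5: a4 + a2 = 7; constraint 9: a1 + a2 = 8, and the others follow.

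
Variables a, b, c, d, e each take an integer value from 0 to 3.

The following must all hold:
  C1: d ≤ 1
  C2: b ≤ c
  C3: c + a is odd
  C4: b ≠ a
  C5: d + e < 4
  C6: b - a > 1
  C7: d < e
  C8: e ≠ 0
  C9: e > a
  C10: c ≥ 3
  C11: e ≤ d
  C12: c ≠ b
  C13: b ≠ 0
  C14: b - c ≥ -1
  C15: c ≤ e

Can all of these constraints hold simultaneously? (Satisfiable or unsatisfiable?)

Unsatisfiable

From constraints 10 and 15: e ≥ c and c ≥ 3, so e ≥ 3. From constraints 1 and 11: e ≤ d and d ≤ 1, so e ≤ 1. But 1 < 3, so no value of e works.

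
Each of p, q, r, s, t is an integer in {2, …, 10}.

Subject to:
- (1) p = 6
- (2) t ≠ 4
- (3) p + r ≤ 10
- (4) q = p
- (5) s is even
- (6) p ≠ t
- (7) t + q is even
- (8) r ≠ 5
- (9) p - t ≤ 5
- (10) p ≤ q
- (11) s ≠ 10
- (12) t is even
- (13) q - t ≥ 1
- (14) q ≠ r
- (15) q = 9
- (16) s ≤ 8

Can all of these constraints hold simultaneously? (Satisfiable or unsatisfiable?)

Unsatisfiable

Constraint 15 fixes q = 9 and constraint 1 fixes p = 6, but constraint 4 requires q = p. Since 9 ≠ 6, contradiction.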